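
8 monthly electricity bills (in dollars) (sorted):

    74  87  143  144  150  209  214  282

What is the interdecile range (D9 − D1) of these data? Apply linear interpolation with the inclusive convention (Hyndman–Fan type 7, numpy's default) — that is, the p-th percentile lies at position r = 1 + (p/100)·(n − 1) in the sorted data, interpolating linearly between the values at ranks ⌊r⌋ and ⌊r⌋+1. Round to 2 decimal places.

n = 8.
P10: r = 1.7; ranks 1–2 are 74, 87; interpolating gives 83.1.
P90: r = 7.3; ranks 7–8 are 214, 282; interpolating gives 234.4.
Difference: 234.4 − 83.1 = 151.3.

151.30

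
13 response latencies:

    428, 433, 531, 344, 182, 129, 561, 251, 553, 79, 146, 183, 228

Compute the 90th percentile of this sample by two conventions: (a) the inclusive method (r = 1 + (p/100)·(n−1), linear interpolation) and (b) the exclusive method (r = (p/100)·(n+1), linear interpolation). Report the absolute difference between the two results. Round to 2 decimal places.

9.20

Sorted: 79, 129, 146, 182, 183, 228, 251, 344, 428, 433, 531, 553, 561.
n = 13.
(a) r = 11.8; between ranks 11 (531) and 12 (553): 548.6.
(b) r = 12.6; between ranks 12 (553) and 13 (561): 557.8.
|548.6 − 557.8| = 9.2.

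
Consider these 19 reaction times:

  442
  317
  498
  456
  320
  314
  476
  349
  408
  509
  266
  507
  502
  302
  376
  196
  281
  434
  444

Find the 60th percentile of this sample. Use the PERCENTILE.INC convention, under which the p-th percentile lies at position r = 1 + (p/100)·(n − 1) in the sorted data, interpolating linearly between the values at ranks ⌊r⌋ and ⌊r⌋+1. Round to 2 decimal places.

440.40

Sorted: 196, 266, 281, 302, 314, 317, 320, 349, 376, 408, 434, 442, 444, 456, 476, 498, 502, 507, 509.
n = 19.
r = 1 + (60/100)·(19 − 1) = 1 + 10.8 = 11.8.
Rank 11 is 434 and rank 12 is 442.
Interpolate: 434 + 0.8·(442 − 434) = 434 + 0.8·8 = 440.4.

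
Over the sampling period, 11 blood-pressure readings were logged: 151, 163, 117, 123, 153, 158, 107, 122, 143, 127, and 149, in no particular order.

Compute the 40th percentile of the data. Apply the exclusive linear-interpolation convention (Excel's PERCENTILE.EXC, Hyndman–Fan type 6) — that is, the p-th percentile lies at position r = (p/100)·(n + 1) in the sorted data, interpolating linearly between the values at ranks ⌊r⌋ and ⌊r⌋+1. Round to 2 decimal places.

Sorted: 107, 117, 122, 123, 127, 143, 149, 151, 153, 158, 163.
n = 11.
r = (40/100)·(11 + 1) = 4.8.
Rank 4 is 123 and rank 5 is 127.
Interpolate: 123 + 0.8·(127 − 123) = 123 + 0.8·4 = 126.2.

126.20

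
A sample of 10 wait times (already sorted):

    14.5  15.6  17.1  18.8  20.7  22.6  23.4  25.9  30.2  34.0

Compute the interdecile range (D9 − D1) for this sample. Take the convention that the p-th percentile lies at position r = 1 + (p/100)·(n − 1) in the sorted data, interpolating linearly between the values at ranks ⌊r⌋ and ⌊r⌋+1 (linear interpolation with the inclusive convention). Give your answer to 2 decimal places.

15.09

n = 10.
P10: r = 1.9; ranks 1–2 are 14.5, 15.6; interpolating gives 15.49.
P90: r = 9.1; ranks 9–10 are 30.2, 34.0; interpolating gives 30.58.
Difference: 30.58 − 15.49 = 15.09.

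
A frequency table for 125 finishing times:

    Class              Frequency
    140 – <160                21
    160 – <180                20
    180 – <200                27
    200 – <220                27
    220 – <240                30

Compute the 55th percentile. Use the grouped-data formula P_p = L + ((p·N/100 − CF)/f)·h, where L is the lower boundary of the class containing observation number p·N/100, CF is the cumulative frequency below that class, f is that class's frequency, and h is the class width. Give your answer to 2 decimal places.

N = 125; target position k = 55/100 · 125 = 68.75.
Cumulative frequencies: 21, 41, 68, 95, 125.
Observation 68.75 falls in the class 200 – <220.
L = 200, CF = 68, f = 27, h = 20.
P55 = 200 + ((68.75 − 68)/27)·20 = 200 + 0.555556 = 200.556.

200.56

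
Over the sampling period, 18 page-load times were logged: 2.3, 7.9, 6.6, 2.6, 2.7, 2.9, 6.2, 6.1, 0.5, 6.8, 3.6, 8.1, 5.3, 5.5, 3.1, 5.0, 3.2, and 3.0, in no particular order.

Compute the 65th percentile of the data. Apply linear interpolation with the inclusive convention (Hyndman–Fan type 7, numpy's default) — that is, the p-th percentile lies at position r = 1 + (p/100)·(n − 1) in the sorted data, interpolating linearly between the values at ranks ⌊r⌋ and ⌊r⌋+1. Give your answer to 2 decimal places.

Sorted: 0.5, 2.3, 2.6, 2.7, 2.9, 3.0, 3.1, 3.2, 3.6, 5.0, 5.3, 5.5, 6.1, 6.2, 6.6, 6.8, 7.9, 8.1.
n = 18.
r = 1 + (65/100)·(18 − 1) = 1 + 11.05 = 12.05.
Rank 12 is 5.5 and rank 13 is 6.1.
Interpolate: 5.5 + 0.05·(6.1 − 5.5) = 5.5 + 0.05·0.6 = 5.53.

5.53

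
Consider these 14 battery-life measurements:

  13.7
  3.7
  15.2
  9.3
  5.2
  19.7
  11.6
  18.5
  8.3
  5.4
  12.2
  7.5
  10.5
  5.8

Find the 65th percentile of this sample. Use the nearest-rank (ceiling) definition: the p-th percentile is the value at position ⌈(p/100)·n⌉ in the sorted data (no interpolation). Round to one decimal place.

Sorted: 3.7, 5.2, 5.4, 5.8, 7.5, 8.3, 9.3, 10.5, 11.6, 12.2, 13.7, 15.2, 18.5, 19.7.
n = 14.
Position = ⌈65/100 · 14⌉ = ⌈9.1⌉ = 10.
The value at rank 10 is 12.2.

12.2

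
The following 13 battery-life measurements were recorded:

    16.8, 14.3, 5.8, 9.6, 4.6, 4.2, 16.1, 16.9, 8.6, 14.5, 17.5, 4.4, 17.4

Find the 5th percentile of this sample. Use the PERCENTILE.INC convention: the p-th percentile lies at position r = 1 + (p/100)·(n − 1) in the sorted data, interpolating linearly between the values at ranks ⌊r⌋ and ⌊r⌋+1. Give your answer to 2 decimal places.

Sorted: 4.2, 4.4, 4.6, 5.8, 8.6, 9.6, 14.3, 14.5, 16.1, 16.8, 16.9, 17.4, 17.5.
n = 13.
r = 1 + (5/100)·(13 − 1) = 1 + 0.6 = 1.6.
Rank 1 is 4.2 and rank 2 is 4.4.
Interpolate: 4.2 + 0.6·(4.4 − 4.2) = 4.2 + 0.6·0.2 = 4.32.

4.32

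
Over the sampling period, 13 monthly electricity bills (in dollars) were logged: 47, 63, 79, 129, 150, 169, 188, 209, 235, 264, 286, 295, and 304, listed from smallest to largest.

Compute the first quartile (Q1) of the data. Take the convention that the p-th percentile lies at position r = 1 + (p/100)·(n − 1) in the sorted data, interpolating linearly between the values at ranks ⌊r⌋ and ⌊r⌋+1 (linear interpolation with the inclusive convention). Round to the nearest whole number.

n = 13.
r = 1 + (25/100)·(13 − 1) = 1 + 3 = 4.
r is an integer, so P25 is the value at rank 4: 129.

129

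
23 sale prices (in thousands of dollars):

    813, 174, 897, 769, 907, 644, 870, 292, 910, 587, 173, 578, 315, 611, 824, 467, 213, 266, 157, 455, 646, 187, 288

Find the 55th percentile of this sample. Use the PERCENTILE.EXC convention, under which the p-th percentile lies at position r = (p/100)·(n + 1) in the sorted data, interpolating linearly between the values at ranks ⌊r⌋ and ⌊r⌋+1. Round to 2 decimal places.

Sorted: 157, 173, 174, 187, 213, 266, 288, 292, 315, 455, 467, 578, 587, 611, 644, 646, 769, 813, 824, 870, 897, 907, 910.
n = 23.
r = (55/100)·(23 + 1) = 13.2.
Rank 13 is 587 and rank 14 is 611.
Interpolate: 587 + 0.2·(611 − 587) = 587 + 0.2·24 = 591.8.

591.80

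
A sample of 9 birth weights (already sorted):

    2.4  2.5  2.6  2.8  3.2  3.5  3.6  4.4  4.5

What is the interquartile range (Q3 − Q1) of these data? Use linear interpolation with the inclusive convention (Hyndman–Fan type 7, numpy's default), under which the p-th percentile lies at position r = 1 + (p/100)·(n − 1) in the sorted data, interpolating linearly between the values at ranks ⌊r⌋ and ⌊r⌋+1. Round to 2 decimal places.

1.00

n = 9.
P25: r = 3 (integer) → 2.6.
P75: r = 7 (integer) → 3.6.
Difference: 3.6 − 2.6 = 1.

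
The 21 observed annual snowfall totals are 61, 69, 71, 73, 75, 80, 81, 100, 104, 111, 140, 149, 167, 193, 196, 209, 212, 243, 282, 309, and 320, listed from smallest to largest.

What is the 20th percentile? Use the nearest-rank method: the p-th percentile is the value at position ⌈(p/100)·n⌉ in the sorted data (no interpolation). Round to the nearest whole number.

n = 21.
Position = ⌈20/100 · 21⌉ = ⌈4.2⌉ = 5.
The value at rank 5 is 75.

75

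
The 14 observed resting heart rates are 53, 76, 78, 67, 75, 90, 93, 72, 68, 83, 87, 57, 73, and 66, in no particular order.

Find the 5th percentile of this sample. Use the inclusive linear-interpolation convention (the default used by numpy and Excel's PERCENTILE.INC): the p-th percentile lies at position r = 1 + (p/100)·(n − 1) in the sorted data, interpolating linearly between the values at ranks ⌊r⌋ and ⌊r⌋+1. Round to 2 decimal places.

55.60

Sorted: 53, 57, 66, 67, 68, 72, 73, 75, 76, 78, 83, 87, 90, 93.
n = 14.
r = 1 + (5/100)·(14 − 1) = 1 + 0.65 = 1.65.
Rank 1 is 53 and rank 2 is 57.
Interpolate: 53 + 0.65·(57 − 53) = 53 + 0.65·4 = 55.6.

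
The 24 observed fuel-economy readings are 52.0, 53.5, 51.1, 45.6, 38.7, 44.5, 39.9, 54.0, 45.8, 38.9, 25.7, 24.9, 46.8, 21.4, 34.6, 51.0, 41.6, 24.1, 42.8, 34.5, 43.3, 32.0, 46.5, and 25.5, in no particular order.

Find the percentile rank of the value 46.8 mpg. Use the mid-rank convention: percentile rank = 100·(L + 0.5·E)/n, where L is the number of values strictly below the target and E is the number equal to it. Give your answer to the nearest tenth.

77.1

Sorted: 21.4, 24.1, 24.9, 25.5, 25.7, 32.0, 34.5, 34.6, 38.7, 38.9, 39.9, 41.6, 42.8, 43.3, 44.5, 45.6, 45.8, 46.5, 46.8, 51.0, 51.1, 52.0, 53.5, 54.0.
Count below 46.8: L = 18; count equal: E = 1; n = 24.
Percentile rank = 100·(18 + 0.5·1)/24 = 100·18.5/24 = 77.08.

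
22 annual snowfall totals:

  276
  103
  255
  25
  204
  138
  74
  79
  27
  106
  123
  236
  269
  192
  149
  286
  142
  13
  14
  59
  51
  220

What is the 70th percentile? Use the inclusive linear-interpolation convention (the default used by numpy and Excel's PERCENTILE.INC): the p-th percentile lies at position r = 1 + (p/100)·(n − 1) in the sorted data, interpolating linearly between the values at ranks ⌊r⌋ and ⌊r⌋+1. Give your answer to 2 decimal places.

200.40

Sorted: 13, 14, 25, 27, 51, 59, 74, 79, 103, 106, 123, 138, 142, 149, 192, 204, 220, 236, 255, 269, 276, 286.
n = 22.
r = 1 + (70/100)·(22 − 1) = 1 + 14.7 = 15.7.
Rank 15 is 192 and rank 16 is 204.
Interpolate: 192 + 0.7·(204 − 192) = 192 + 0.7·12 = 200.4.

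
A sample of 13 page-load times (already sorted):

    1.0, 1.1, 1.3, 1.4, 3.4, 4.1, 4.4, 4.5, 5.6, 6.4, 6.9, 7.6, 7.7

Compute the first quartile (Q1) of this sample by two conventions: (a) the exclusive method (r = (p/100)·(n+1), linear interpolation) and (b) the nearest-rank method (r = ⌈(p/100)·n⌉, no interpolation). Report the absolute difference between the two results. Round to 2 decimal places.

0.05

n = 13.
(a) r = 3.5; between ranks 3 (1.3) and 4 (1.4): 1.35.
(b) the nearest-rank method: rank 4 → 1.4.
|1.35 − 1.4| = 0.05.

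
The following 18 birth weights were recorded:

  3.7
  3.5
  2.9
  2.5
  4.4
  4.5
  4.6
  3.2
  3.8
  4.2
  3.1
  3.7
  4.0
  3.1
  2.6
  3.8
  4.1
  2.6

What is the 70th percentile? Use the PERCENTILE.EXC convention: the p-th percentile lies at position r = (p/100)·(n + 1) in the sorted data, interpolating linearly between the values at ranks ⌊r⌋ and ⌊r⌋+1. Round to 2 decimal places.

Sorted: 2.5, 2.6, 2.6, 2.9, 3.1, 3.1, 3.2, 3.5, 3.7, 3.7, 3.8, 3.8, 4.0, 4.1, 4.2, 4.4, 4.5, 4.6.
n = 18.
r = (70/100)·(18 + 1) = 13.3.
Rank 13 is 4.0 and rank 14 is 4.1.
Interpolate: 4.0 + 0.3·(4.1 − 4.0) = 4.0 + 0.3·0.1 = 4.03.

4.03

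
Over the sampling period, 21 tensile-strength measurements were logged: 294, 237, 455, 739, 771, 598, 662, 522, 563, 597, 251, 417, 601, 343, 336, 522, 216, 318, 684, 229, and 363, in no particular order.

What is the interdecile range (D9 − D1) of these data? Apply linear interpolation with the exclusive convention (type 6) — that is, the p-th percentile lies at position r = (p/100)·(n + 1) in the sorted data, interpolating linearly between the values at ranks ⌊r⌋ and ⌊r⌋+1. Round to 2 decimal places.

Sorted: 216, 229, 237, 251, 294, 318, 336, 343, 363, 417, 455, 522, 522, 563, 597, 598, 601, 662, 684, 739, 771.
n = 21.
P10: r = 2.2; ranks 2–3 are 229, 237; interpolating gives 230.6.
P90: r = 19.8; ranks 19–20 are 684, 739; interpolating gives 728.
Difference: 728 − 230.6 = 497.4.

497.40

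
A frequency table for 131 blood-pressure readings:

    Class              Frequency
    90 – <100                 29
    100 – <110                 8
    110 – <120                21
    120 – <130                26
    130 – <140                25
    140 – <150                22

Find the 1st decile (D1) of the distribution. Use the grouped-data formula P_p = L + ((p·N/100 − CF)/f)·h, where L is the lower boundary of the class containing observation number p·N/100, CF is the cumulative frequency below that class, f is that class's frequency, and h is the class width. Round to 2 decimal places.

94.52

N = 131; target position k = 10/100 · 131 = 13.1.
Cumulative frequencies: 29, 37, 58, 84, 109, 131.
Observation 13.1 falls in the class 90 – <100.
L = 90, CF = 0, f = 29, h = 10.
P10 = 90 + ((13.1 − 0)/29)·10 = 90 + 4.51724 = 94.5172.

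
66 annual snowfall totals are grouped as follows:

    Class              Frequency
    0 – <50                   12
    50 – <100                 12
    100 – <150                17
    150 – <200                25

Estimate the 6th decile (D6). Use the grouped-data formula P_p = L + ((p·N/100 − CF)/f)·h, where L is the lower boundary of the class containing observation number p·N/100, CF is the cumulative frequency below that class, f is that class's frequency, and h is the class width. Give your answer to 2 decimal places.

145.88

N = 66; target position k = 60/100 · 66 = 39.6.
Cumulative frequencies: 12, 24, 41, 66.
Observation 39.6 falls in the class 100 – <150.
L = 100, CF = 24, f = 17, h = 50.
P60 = 100 + ((39.6 − 24)/17)·50 = 100 + 45.8824 = 145.882.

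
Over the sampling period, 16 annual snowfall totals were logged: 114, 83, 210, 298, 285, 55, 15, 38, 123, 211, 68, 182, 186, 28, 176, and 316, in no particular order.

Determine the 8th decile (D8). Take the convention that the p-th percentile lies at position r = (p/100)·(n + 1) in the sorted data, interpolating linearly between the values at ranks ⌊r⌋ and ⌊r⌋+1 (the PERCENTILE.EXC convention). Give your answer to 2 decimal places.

255.40

Sorted: 15, 28, 38, 55, 68, 83, 114, 123, 176, 182, 186, 210, 211, 285, 298, 316.
n = 16.
r = (80/100)·(16 + 1) = 13.6.
Rank 13 is 211 and rank 14 is 285.
Interpolate: 211 + 0.6·(285 − 211) = 211 + 0.6·74 = 255.4.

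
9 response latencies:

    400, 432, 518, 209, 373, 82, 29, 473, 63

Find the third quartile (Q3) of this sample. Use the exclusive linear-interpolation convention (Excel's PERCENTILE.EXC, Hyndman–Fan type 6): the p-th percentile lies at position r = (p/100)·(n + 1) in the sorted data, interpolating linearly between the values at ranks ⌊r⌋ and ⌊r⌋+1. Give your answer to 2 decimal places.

452.50

Sorted: 29, 63, 82, 209, 373, 400, 432, 473, 518.
n = 9.
r = (75/100)·(9 + 1) = 7.5.
Rank 7 is 432 and rank 8 is 473.
Interpolate: 432 + 0.5·(473 − 432) = 432 + 0.5·41 = 452.5.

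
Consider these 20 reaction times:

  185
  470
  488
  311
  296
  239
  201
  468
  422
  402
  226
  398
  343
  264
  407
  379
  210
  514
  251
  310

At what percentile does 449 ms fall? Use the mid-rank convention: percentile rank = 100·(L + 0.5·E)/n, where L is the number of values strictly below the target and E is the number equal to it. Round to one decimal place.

Sorted: 185, 201, 210, 226, 239, 251, 264, 296, 310, 311, 343, 379, 398, 402, 407, 422, 468, 470, 488, 514.
Count below 449: L = 16; count equal: E = 0; n = 20.
Percentile rank = 100·(16 + 0.5·0)/20 = 100·16/20 = 80.

80.0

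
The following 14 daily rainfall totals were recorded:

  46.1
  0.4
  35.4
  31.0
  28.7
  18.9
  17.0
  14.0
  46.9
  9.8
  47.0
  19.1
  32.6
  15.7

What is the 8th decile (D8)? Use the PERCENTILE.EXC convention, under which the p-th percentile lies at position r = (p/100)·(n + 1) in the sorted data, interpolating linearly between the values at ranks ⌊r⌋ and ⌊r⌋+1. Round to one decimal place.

Sorted: 0.4, 9.8, 14.0, 15.7, 17.0, 18.9, 19.1, 28.7, 31.0, 32.6, 35.4, 46.1, 46.9, 47.0.
n = 14.
r = (80/100)·(14 + 1) = 12.
r is an integer, so P80 is the value at rank 12: 46.1.

46.1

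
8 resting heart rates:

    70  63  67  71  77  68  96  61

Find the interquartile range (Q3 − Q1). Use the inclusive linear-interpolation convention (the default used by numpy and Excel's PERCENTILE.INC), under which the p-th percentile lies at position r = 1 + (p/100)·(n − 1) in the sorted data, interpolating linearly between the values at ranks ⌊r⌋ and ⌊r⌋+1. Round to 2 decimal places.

6.50

Sorted: 61, 63, 67, 68, 70, 71, 77, 96.
n = 8.
P25: r = 2.75; ranks 2–3 are 63, 67; interpolating gives 66.
P75: r = 6.25; ranks 6–7 are 71, 77; interpolating gives 72.5.
Difference: 72.5 − 66 = 6.5.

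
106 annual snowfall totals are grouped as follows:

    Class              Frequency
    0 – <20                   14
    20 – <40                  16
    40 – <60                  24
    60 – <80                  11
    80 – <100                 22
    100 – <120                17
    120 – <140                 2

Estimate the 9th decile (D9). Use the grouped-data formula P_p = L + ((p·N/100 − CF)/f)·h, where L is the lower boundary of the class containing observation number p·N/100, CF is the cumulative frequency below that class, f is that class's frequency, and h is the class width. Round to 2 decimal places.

N = 106; target position k = 90/100 · 106 = 95.4.
Cumulative frequencies: 14, 30, 54, 65, 87, 104, 106.
Observation 95.4 falls in the class 100 – <120.
L = 100, CF = 87, f = 17, h = 20.
P90 = 100 + ((95.4 − 87)/17)·20 = 100 + 9.88235 = 109.882.

109.88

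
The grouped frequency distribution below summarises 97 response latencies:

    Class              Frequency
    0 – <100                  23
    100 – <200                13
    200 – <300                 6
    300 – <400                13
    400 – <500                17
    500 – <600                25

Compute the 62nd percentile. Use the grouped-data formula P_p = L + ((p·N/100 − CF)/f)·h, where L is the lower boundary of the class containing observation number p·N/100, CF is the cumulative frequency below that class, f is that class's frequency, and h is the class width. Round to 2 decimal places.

430.24

N = 97; target position k = 62/100 · 97 = 60.14.
Cumulative frequencies: 23, 36, 42, 55, 72, 97.
Observation 60.14 falls in the class 400 – <500.
L = 400, CF = 55, f = 17, h = 100.
P62 = 400 + ((60.14 − 55)/17)·100 = 400 + 30.2353 = 430.235.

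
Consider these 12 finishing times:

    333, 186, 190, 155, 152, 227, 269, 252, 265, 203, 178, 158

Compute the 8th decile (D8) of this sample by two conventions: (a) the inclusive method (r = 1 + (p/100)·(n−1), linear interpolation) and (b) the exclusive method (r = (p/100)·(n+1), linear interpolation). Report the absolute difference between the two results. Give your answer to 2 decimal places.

4.20

Sorted: 152, 155, 158, 178, 186, 190, 203, 227, 252, 265, 269, 333.
n = 12.
(a) r = 9.8; between ranks 9 (252) and 10 (265): 262.4.
(b) r = 10.4; between ranks 10 (265) and 11 (269): 266.6.
|262.4 − 266.6| = 4.2.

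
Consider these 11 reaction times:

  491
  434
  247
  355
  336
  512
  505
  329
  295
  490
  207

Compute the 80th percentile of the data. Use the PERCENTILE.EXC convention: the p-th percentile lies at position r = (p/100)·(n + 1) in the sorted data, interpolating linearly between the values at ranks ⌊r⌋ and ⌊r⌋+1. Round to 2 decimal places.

Sorted: 207, 247, 295, 329, 336, 355, 434, 490, 491, 505, 512.
n = 11.
r = (80/100)·(11 + 1) = 9.6.
Rank 9 is 491 and rank 10 is 505.
Interpolate: 491 + 0.6·(505 − 491) = 491 + 0.6·14 = 499.4.

499.40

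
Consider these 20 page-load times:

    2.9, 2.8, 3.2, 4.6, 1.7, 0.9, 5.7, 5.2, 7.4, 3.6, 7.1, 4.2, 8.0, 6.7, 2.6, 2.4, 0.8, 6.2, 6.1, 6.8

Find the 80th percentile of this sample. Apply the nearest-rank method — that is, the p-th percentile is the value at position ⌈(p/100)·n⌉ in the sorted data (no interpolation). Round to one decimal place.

Sorted: 0.8, 0.9, 1.7, 2.4, 2.6, 2.8, 2.9, 3.2, 3.6, 4.2, 4.6, 5.2, 5.7, 6.1, 6.2, 6.7, 6.8, 7.1, 7.4, 8.0.
n = 20.
Position = ⌈80/100 · 20⌉ = ⌈16⌉ = 16.
The value at rank 16 is 6.7.

6.7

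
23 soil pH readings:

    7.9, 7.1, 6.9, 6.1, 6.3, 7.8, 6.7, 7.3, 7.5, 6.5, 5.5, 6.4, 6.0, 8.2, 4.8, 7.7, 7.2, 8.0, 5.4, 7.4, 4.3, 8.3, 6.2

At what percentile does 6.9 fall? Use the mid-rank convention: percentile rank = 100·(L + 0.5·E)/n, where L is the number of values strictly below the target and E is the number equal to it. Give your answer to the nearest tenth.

Sorted: 4.3, 4.8, 5.4, 5.5, 6.0, 6.1, 6.2, 6.3, 6.4, 6.5, 6.7, 6.9, 7.1, 7.2, 7.3, 7.4, 7.5, 7.7, 7.8, 7.9, 8.0, 8.2, 8.3.
Count below 6.9: L = 11; count equal: E = 1; n = 23.
Percentile rank = 100·(11 + 0.5·1)/23 = 100·11.5/23 = 50.

50.0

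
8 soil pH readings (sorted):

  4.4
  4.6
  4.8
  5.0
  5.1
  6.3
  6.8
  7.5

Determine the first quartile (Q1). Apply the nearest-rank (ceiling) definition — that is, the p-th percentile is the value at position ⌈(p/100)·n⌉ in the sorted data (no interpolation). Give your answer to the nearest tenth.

n = 8.
Position = ⌈25/100 · 8⌉ = ⌈2⌉ = 2.
The value at rank 2 is 4.6.

4.6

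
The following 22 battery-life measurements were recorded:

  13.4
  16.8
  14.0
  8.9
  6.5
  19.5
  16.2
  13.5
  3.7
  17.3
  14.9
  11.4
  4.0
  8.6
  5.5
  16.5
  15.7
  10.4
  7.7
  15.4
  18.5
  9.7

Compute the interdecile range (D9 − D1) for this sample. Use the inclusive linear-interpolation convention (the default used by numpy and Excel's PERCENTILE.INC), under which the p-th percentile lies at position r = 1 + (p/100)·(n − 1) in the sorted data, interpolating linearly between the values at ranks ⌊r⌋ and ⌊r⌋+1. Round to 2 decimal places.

Sorted: 3.7, 4.0, 5.5, 6.5, 7.7, 8.6, 8.9, 9.7, 10.4, 11.4, 13.4, 13.5, 14.0, 14.9, 15.4, 15.7, 16.2, 16.5, 16.8, 17.3, 18.5, 19.5.
n = 22.
P10: r = 3.1; ranks 3–4 are 5.5, 6.5; interpolating gives 5.6.
P90: r = 19.9; ranks 19–20 are 16.8, 17.3; interpolating gives 17.25.
Difference: 17.25 − 5.6 = 11.65.

11.65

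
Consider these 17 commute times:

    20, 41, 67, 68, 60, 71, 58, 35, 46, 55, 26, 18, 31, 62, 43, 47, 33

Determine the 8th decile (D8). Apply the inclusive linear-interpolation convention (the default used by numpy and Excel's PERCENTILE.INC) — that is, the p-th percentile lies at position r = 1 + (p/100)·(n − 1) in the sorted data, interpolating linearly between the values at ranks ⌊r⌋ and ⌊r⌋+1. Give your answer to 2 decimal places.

61.60

Sorted: 18, 20, 26, 31, 33, 35, 41, 43, 46, 47, 55, 58, 60, 62, 67, 68, 71.
n = 17.
r = 1 + (80/100)·(17 − 1) = 1 + 12.8 = 13.8.
Rank 13 is 60 and rank 14 is 62.
Interpolate: 60 + 0.8·(62 − 60) = 60 + 0.8·2 = 61.6.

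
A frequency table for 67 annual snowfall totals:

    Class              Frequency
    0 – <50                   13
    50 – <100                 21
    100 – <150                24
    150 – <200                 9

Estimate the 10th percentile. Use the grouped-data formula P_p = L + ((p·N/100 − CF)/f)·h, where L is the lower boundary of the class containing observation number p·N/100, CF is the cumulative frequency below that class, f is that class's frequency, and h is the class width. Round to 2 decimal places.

N = 67; target position k = 10/100 · 67 = 6.7.
Cumulative frequencies: 13, 34, 58, 67.
Observation 6.7 falls in the class 0 – <50.
L = 0, CF = 0, f = 13, h = 50.
P10 = 0 + ((6.7 − 0)/13)·50 = 0 + 25.7692 = 25.7692.

25.77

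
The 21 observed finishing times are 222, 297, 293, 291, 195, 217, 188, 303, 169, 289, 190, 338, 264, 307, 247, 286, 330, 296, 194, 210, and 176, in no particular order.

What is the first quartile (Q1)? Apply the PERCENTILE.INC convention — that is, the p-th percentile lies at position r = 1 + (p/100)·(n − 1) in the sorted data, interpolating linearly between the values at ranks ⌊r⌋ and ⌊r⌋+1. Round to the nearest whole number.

Sorted: 169, 176, 188, 190, 194, 195, 210, 217, 222, 247, 264, 286, 289, 291, 293, 296, 297, 303, 307, 330, 338.
n = 21.
r = 1 + (25/100)·(21 − 1) = 1 + 5 = 6.
r is an integer, so P25 is the value at rank 6: 195.

195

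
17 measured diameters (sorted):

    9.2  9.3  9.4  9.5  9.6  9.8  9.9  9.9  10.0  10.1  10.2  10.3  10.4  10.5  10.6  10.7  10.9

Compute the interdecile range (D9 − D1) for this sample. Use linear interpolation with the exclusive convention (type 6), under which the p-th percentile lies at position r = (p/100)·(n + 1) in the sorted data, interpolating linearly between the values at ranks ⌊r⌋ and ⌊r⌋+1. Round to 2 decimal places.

n = 17.
P10: r = 1.8; ranks 1–2 are 9.2, 9.3; interpolating gives 9.28.
P90: r = 16.2; ranks 16–17 are 10.7, 10.9; interpolating gives 10.74.
Difference: 10.74 − 9.28 = 1.46.

1.46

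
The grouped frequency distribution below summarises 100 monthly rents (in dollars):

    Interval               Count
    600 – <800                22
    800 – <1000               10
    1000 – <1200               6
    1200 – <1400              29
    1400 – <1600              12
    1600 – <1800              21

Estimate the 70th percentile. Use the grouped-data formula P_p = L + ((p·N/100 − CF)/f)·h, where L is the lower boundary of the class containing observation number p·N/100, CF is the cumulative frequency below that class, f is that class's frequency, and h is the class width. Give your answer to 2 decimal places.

N = 100; target position k = 70/100 · 100 = 70.
Cumulative frequencies: 22, 32, 38, 67, 79, 100.
Observation 70 falls in the class 1400 – <1600.
L = 1400, CF = 67, f = 12, h = 200.
P70 = 1400 + ((70 − 67)/12)·200 = 1400 + 50 = 1450.

1450.00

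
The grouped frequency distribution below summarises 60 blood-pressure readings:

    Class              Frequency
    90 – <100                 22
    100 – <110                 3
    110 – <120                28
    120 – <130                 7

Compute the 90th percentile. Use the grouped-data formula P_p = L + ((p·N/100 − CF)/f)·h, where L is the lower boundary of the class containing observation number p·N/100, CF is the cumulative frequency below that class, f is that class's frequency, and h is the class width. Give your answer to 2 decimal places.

121.43

N = 60; target position k = 90/100 · 60 = 54.
Cumulative frequencies: 22, 25, 53, 60.
Observation 54 falls in the class 120 – <130.
L = 120, CF = 53, f = 7, h = 10.
P90 = 120 + ((54 − 53)/7)·10 = 120 + 1.42857 = 121.429.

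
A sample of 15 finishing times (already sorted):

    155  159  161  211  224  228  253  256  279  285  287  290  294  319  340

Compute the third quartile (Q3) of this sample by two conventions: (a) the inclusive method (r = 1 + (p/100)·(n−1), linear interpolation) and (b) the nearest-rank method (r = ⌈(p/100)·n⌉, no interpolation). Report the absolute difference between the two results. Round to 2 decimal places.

1.50

n = 15.
(a) r = 11.5; between ranks 11 (287) and 12 (290): 288.5.
(b) the nearest-rank method: rank 12 → 290.
|288.5 − 290| = 1.5.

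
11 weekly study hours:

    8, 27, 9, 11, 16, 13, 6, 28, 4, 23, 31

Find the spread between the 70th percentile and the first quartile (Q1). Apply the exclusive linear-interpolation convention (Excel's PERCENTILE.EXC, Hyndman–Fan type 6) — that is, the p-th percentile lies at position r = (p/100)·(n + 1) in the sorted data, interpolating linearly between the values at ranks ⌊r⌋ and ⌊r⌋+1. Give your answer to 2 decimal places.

16.60

Sorted: 4, 6, 8, 9, 11, 13, 16, 23, 27, 28, 31.
n = 11.
P25: r = 3 (integer) → 8.
P70: r = 8.4; ranks 8–9 are 23, 27; interpolating gives 24.6.
Difference: 24.6 − 8 = 16.6.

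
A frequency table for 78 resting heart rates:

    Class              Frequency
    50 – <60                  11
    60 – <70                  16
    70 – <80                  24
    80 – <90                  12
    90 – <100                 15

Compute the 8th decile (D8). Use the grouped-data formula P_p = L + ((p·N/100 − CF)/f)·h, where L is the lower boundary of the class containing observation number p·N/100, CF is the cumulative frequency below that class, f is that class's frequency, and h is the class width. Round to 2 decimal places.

89.50

N = 78; target position k = 80/100 · 78 = 62.4.
Cumulative frequencies: 11, 27, 51, 63, 78.
Observation 62.4 falls in the class 80 – <90.
L = 80, CF = 51, f = 12, h = 10.
P80 = 80 + ((62.4 − 51)/12)·10 = 80 + 9.5 = 89.5.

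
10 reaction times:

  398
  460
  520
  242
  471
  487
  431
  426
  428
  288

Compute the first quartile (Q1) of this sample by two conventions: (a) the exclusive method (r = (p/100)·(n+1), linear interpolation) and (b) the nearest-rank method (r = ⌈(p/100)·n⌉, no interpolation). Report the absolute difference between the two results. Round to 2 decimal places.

27.50

Sorted: 242, 288, 398, 426, 428, 431, 460, 471, 487, 520.
n = 10.
(a) r = 2.75; between ranks 2 (288) and 3 (398): 370.5.
(b) the nearest-rank method: rank 3 → 398.
|370.5 − 398| = 27.5.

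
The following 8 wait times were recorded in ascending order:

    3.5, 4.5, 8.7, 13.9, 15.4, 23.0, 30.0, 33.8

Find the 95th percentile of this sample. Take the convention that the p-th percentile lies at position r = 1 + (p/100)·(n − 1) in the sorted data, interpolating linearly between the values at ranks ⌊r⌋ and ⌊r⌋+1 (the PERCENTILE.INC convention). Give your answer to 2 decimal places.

32.47

n = 8.
r = 1 + (95/100)·(8 − 1) = 1 + 6.65 = 7.65.
Rank 7 is 30.0 and rank 8 is 33.8.
Interpolate: 30.0 + 0.65·(33.8 − 30.0) = 30.0 + 0.65·3.8 = 32.47.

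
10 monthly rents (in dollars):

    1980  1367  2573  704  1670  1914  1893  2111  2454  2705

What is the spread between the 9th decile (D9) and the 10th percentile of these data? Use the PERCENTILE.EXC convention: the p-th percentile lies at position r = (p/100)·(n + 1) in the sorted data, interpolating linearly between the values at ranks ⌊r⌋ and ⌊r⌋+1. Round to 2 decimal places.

Sorted: 704, 1367, 1670, 1893, 1914, 1980, 2111, 2454, 2573, 2705.
n = 10.
P10: r = 1.1; ranks 1–2 are 704, 1367; interpolating gives 770.3.
P90: r = 9.9; ranks 9–10 are 2573, 2705; interpolating gives 2691.8.
Difference: 2691.8 − 770.3 = 1921.5.

1921.50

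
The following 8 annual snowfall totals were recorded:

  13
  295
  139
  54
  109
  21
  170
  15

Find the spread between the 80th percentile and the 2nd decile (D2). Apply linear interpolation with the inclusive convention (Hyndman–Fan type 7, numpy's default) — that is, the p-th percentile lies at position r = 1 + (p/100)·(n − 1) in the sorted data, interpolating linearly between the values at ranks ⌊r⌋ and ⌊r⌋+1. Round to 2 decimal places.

140.20

Sorted: 13, 15, 21, 54, 109, 139, 170, 295.
n = 8.
P20: r = 2.4; ranks 2–3 are 15, 21; interpolating gives 17.4.
P80: r = 6.6; ranks 6–7 are 139, 170; interpolating gives 157.6.
Difference: 157.6 − 17.4 = 140.2.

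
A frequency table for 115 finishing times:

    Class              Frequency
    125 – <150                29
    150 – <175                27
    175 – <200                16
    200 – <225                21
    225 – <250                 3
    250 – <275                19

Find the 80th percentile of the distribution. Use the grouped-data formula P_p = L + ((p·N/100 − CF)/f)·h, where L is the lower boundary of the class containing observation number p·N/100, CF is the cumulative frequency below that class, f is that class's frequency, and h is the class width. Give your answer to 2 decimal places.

N = 115; target position k = 80/100 · 115 = 92.
Cumulative frequencies: 29, 56, 72, 93, 96, 115.
Observation 92 falls in the class 200 – <225.
L = 200, CF = 72, f = 21, h = 25.
P80 = 200 + ((92 − 72)/21)·25 = 200 + 23.8095 = 223.81.

223.81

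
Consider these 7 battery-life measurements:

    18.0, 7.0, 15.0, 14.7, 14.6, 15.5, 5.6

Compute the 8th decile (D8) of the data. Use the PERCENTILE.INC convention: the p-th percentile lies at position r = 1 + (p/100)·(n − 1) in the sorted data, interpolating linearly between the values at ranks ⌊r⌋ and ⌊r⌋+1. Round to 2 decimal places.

Sorted: 5.6, 7.0, 14.6, 14.7, 15.0, 15.5, 18.0.
n = 7.
r = 1 + (80/100)·(7 − 1) = 1 + 4.8 = 5.8.
Rank 5 is 15.0 and rank 6 is 15.5.
Interpolate: 15.0 + 0.8·(15.5 − 15.0) = 15.0 + 0.8·0.5 = 15.4.

15.40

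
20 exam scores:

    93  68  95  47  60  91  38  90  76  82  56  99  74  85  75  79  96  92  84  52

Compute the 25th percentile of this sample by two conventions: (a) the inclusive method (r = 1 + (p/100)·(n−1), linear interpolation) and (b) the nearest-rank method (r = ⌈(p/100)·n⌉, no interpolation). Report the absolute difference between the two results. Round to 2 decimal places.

Sorted: 38, 47, 52, 56, 60, 68, 74, 75, 76, 79, 82, 84, 85, 90, 91, 92, 93, 95, 96, 99.
n = 20.
(a) r = 5.75; between ranks 5 (60) and 6 (68): 66.
(b) the nearest-rank method: rank 5 → 60.
|66 − 60| = 6.

6.00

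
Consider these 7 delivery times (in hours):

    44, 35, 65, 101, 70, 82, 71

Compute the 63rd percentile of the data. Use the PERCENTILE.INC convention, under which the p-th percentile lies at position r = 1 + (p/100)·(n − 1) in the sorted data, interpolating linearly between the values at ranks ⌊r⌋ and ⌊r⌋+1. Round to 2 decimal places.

Sorted: 35, 44, 65, 70, 71, 82, 101.
n = 7.
r = 1 + (63/100)·(7 − 1) = 1 + 3.78 = 4.78.
Rank 4 is 70 and rank 5 is 71.
Interpolate: 70 + 0.78·(71 − 70) = 70 + 0.78·1 = 70.78.

70.78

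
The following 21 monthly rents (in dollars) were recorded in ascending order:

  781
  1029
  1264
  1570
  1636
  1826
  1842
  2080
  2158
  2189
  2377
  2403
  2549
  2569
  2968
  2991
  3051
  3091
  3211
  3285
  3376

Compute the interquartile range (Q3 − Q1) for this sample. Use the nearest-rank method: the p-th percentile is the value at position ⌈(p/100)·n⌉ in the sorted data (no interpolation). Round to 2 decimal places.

1165.00

n = 21.
P25: rank ⌈25/100·21⌉ = 6 → 1826.
P75: rank ⌈75/100·21⌉ = 16 → 2991.
Difference: 2991 − 1826 = 1165.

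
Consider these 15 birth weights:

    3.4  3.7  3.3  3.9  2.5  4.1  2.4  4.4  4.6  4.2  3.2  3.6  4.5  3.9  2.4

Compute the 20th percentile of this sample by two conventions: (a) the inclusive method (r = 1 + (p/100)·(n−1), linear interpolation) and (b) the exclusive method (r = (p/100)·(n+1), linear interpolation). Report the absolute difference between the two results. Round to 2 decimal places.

Sorted: 2.4, 2.4, 2.5, 3.2, 3.3, 3.4, 3.6, 3.7, 3.9, 3.9, 4.1, 4.2, 4.4, 4.5, 4.6.
n = 15.
(a) r = 3.8; between ranks 3 (2.5) and 4 (3.2): 3.06.
(b) r = 3.2; between ranks 3 (2.5) and 4 (3.2): 2.64.
|3.06 − 2.64| = 0.42.

0.42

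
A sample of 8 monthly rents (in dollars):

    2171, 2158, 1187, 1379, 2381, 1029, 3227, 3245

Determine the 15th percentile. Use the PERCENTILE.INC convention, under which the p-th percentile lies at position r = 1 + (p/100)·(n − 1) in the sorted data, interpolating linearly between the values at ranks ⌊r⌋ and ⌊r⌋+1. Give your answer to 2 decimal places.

1196.60

Sorted: 1029, 1187, 1379, 2158, 2171, 2381, 3227, 3245.
n = 8.
r = 1 + (15/100)·(8 − 1) = 1 + 1.05 = 2.05.
Rank 2 is 1187 and rank 3 is 1379.
Interpolate: 1187 + 0.05·(1379 − 1187) = 1187 + 0.05·192 = 1196.6.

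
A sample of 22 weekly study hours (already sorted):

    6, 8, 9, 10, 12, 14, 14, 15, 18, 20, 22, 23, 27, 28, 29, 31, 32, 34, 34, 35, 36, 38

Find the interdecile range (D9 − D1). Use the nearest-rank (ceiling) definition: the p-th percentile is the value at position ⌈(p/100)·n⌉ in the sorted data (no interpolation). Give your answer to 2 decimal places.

n = 22.
P10: rank ⌈10/100·22⌉ = 3 → 9.
P90: rank ⌈90/100·22⌉ = 20 → 35.
Difference: 35 − 9 = 26.

26.00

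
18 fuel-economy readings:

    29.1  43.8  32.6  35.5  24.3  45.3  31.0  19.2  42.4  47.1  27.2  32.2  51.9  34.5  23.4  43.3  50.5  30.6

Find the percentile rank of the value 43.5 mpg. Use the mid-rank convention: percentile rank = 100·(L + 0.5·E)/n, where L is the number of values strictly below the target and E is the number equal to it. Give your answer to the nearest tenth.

Sorted: 19.2, 23.4, 24.3, 27.2, 29.1, 30.6, 31.0, 32.2, 32.6, 34.5, 35.5, 42.4, 43.3, 43.8, 45.3, 47.1, 50.5, 51.9.
Count below 43.5: L = 13; count equal: E = 0; n = 18.
Percentile rank = 100·(13 + 0.5·0)/18 = 100·13/18 = 72.22.

72.2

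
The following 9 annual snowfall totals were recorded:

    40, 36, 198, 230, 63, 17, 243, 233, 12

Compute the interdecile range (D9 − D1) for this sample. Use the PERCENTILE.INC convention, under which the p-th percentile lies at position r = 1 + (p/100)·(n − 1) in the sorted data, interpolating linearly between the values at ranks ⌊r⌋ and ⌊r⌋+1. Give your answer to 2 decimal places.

Sorted: 12, 17, 36, 40, 63, 198, 230, 233, 243.
n = 9.
P10: r = 1.8; ranks 1–2 are 12, 17; interpolating gives 16.
P90: r = 8.2; ranks 8–9 are 233, 243; interpolating gives 235.
Difference: 235 − 16 = 219.

219.00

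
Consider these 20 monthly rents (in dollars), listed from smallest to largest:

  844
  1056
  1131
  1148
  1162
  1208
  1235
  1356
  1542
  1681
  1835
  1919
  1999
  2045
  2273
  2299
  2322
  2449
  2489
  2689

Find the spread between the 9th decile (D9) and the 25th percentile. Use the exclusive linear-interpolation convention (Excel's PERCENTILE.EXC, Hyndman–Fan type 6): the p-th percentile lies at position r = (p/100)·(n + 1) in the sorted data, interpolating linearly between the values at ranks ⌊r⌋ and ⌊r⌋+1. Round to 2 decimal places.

n = 20.
P25: r = 5.25; ranks 5–6 are 1162, 1208; interpolating gives 1173.5.
P90: r = 18.9; ranks 18–19 are 2449, 2489; interpolating gives 2485.
Difference: 2485 − 1173.5 = 1311.5.

1311.50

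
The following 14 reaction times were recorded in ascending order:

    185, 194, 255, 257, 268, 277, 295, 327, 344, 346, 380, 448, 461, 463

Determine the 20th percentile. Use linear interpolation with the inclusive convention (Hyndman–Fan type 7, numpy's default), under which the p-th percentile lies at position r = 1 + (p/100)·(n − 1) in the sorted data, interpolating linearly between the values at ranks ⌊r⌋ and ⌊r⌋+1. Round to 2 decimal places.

256.20

n = 14.
r = 1 + (20/100)·(14 − 1) = 1 + 2.6 = 3.6.
Rank 3 is 255 and rank 4 is 257.
Interpolate: 255 + 0.6·(257 − 255) = 255 + 0.6·2 = 256.2.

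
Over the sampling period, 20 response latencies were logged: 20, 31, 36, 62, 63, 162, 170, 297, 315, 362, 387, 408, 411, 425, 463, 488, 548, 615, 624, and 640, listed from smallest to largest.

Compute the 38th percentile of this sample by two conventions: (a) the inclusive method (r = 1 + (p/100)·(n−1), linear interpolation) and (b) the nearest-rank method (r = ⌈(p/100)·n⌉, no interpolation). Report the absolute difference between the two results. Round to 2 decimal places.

3.96

n = 20.
(a) r = 8.22; between ranks 8 (297) and 9 (315): 300.96.
(b) the nearest-rank method: rank 8 → 297.
|300.96 − 297| = 3.96.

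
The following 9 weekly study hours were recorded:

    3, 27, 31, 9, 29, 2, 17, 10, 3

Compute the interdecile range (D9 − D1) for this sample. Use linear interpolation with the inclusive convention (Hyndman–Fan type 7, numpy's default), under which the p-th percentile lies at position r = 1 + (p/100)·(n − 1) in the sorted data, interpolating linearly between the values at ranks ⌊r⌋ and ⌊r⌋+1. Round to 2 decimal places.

26.60

Sorted: 2, 3, 3, 9, 10, 17, 27, 29, 31.
n = 9.
P10: r = 1.8; ranks 1–2 are 2, 3; interpolating gives 2.8.
P90: r = 8.2; ranks 8–9 are 29, 31; interpolating gives 29.4.
Difference: 29.4 − 2.8 = 26.6.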